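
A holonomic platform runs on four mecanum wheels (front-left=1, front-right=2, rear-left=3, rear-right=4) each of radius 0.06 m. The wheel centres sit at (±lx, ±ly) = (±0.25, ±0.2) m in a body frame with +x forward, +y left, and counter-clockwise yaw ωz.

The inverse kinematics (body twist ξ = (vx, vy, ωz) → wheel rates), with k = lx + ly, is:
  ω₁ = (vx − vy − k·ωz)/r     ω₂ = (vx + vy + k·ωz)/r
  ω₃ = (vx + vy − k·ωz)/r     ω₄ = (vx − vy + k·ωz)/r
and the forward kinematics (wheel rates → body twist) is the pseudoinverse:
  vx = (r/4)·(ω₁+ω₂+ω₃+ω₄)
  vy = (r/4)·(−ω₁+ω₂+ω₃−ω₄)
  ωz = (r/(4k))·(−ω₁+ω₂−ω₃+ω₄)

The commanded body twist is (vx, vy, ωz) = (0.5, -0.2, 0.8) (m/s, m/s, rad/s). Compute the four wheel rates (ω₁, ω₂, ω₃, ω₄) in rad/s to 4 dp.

k = lx + ly = 0.25 + 0.2 = 0.4500;  k·ωz = 0.4500·0.8 = 0.3600
ω₁ (FL) = (vx − vy − k·ωz)/r = 0.3400/0.06 = 5.6667
ω₂ (FR) = (vx + vy + k·ωz)/r = 0.6600/0.06 = 11.0000
ω₃ (RL) = (vx + vy − k·ωz)/r = -0.0600/0.06 = -1.0000
ω₄ (RR) = (vx − vy + k·ωz)/r = 1.0600/0.06 = 17.6667

(5.6667, 11.0000, -1.0000, 17.6667)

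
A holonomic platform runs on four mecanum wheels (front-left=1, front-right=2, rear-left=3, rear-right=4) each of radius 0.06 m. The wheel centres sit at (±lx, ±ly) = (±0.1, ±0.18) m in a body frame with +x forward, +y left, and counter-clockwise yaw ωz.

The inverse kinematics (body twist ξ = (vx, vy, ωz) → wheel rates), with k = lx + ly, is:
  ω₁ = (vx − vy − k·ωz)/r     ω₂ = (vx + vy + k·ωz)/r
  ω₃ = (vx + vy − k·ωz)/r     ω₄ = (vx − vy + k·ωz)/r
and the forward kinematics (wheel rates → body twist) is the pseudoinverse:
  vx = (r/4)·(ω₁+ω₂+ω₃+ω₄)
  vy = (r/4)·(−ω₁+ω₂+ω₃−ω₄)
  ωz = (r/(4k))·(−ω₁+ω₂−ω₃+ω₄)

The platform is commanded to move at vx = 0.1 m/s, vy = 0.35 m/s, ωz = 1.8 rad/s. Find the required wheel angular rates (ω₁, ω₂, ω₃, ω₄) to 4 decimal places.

(-12.5667, 15.9000, -0.9000, 4.2333)

k = lx + ly = 0.1 + 0.18 = 0.2800;  k·ωz = 0.2800·1.8 = 0.5040
ω₁ (FL) = (vx − vy − k·ωz)/r = -0.7540/0.06 = -12.5667
ω₂ (FR) = (vx + vy + k·ωz)/r = 0.9540/0.06 = 15.9000
ω₃ (RL) = (vx + vy − k·ωz)/r = -0.0540/0.06 = -0.9000
ω₄ (RR) = (vx − vy + k·ωz)/r = 0.2540/0.06 = 4.2333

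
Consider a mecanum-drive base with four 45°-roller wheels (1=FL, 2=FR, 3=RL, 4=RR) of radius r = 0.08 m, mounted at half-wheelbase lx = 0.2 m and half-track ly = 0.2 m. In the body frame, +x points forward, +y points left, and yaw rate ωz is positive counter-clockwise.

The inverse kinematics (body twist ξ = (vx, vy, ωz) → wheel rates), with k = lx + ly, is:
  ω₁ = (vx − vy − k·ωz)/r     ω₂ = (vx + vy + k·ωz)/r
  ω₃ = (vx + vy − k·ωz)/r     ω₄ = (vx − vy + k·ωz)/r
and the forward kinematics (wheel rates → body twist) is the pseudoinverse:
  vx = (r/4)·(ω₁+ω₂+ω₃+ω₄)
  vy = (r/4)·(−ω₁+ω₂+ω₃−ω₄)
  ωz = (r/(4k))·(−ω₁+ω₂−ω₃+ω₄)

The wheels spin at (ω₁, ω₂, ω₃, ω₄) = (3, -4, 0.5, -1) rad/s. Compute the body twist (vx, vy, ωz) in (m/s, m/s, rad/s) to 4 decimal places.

k = lx + ly = 0.2 + 0.2 = 0.4000
ω₁+ω₂+ω₃+ω₄ = -1.5000  →  vx = (0.08/4)·-1.5000 = -0.0300
−ω₁+ω₂+ω₃−ω₄ = -5.5000  →  vy = (0.08/4)·-5.5000 = -0.1100
−ω₁+ω₂−ω₃+ω₄ = -8.5000  →  ωz = (0.08/1.6000)·-8.5000 = -0.4250

(-0.0300, -0.1100, -0.4250)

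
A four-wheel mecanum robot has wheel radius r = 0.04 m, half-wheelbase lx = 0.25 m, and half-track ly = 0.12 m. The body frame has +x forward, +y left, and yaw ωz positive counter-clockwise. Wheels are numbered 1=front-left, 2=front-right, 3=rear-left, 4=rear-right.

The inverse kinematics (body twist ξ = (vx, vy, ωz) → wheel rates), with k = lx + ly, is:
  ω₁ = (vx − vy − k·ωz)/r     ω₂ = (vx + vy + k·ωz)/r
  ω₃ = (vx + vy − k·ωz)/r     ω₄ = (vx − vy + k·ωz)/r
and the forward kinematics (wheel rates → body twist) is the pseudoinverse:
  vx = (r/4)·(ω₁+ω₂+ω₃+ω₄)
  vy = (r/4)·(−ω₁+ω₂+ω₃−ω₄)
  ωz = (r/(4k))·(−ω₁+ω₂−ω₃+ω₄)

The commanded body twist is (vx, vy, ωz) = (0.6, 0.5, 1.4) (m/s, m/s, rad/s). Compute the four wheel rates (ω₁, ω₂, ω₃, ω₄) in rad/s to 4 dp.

k = lx + ly = 0.25 + 0.12 = 0.3700;  k·ωz = 0.3700·1.4 = 0.5180
ω₁ (FL) = (vx − vy − k·ωz)/r = -0.4180/0.04 = -10.4500
ω₂ (FR) = (vx + vy + k·ωz)/r = 1.6180/0.04 = 40.4500
ω₃ (RL) = (vx + vy − k·ωz)/r = 0.5820/0.04 = 14.5500
ω₄ (RR) = (vx − vy + k·ωz)/r = 0.6180/0.04 = 15.4500

(-10.4500, 40.4500, 14.5500, 15.4500)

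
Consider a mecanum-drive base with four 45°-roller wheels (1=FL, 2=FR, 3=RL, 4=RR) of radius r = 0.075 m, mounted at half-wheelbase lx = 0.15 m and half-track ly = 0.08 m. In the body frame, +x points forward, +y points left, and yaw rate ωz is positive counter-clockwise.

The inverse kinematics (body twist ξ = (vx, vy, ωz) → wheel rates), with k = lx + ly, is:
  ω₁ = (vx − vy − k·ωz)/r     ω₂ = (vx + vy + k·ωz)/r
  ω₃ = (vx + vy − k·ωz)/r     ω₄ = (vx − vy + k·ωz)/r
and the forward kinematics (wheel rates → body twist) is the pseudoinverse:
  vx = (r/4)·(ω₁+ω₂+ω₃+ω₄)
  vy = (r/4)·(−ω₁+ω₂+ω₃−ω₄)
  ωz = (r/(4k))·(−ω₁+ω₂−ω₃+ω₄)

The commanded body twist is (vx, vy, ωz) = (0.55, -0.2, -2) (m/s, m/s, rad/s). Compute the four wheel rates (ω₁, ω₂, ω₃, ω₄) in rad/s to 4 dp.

k = lx + ly = 0.15 + 0.08 = 0.2300;  k·ωz = 0.2300·-2 = -0.4600
ω₁ (FL) = (vx − vy − k·ωz)/r = 1.2100/0.075 = 16.1333
ω₂ (FR) = (vx + vy + k·ωz)/r = -0.1100/0.075 = -1.4667
ω₃ (RL) = (vx + vy − k·ωz)/r = 0.8100/0.075 = 10.8000
ω₄ (RR) = (vx − vy + k·ωz)/r = 0.2900/0.075 = 3.8667

(16.1333, -1.4667, 10.8000, 3.8667)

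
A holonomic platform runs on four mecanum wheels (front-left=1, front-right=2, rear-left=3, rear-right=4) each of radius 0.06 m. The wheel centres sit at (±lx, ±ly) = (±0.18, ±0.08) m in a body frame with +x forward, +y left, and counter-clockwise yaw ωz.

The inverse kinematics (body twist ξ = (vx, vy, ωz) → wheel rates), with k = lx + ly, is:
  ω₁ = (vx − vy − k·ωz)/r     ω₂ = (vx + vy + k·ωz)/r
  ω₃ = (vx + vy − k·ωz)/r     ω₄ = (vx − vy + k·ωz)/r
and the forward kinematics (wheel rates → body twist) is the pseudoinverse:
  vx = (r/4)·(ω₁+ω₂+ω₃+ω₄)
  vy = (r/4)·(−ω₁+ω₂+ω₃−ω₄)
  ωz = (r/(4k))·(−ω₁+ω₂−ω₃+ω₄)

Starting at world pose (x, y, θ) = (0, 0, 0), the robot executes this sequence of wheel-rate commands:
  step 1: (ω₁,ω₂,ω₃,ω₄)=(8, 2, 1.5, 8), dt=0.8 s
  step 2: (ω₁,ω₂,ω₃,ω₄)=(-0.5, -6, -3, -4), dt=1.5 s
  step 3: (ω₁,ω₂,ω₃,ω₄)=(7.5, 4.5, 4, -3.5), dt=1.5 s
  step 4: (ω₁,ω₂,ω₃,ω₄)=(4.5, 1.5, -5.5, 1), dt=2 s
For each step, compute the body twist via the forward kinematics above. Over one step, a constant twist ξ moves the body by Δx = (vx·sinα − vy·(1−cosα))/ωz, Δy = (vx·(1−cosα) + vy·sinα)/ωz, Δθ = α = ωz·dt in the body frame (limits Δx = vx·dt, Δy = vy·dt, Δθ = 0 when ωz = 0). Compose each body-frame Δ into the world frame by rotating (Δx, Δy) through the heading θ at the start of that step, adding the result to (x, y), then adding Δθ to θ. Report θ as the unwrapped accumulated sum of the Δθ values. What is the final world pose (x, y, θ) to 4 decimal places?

step 1: ξ=(vx,vy,ωz)=(0.2925, -0.1875, 0.0288), dt=0.8 → body Δ=(0.2357, -0.1473, 0.0231) → world pose (0.2357, -0.1473, 0.0231)
step 2: ξ=(vx,vy,ωz)=(-0.2025, -0.0675, -0.3750), dt=1.5 → body Δ=(-0.3157, -0.0128, -0.5625) → world pose (-0.0796, -0.1674, -0.5394)
step 3: ξ=(vx,vy,ωz)=(0.1875, 0.0675, -0.6058), dt=1.5 → body Δ=(0.2870, -0.0313, -0.9087) → world pose (0.1506, -0.3417, -1.4481)
step 4: ξ=(vx,vy,ωz)=(0.0225, -0.1425, 0.2019), dt=2.0 → body Δ=(0.1006, -0.2684, 0.4038) → world pose (-0.1035, -0.4743, -1.0442)

(-0.1035, -0.4743, -1.0442)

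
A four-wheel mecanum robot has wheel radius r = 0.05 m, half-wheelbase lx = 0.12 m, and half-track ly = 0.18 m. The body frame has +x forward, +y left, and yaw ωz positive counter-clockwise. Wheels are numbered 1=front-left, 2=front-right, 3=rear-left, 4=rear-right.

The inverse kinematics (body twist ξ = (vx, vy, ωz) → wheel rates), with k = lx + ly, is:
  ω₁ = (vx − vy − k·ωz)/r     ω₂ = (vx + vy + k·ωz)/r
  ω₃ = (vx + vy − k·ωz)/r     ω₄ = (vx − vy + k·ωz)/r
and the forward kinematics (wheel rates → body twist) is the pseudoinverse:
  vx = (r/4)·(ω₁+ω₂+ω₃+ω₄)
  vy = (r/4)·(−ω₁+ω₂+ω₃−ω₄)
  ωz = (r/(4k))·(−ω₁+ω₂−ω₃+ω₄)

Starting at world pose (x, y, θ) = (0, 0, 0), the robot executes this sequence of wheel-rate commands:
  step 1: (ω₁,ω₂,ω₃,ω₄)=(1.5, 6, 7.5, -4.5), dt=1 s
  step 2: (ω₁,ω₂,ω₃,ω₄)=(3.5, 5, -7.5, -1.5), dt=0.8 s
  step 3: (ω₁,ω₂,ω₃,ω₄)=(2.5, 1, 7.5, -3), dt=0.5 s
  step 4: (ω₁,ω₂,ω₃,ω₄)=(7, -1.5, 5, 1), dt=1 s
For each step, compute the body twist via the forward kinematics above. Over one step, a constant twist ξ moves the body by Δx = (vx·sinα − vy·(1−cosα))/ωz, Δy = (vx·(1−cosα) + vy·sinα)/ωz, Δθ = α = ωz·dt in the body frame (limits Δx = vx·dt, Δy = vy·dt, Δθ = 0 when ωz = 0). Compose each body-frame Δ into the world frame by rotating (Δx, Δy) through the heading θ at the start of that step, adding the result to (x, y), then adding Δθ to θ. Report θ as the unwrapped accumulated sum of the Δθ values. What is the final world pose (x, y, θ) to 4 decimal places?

step 1: ξ=(vx,vy,ωz)=(0.1313, 0.2063, -0.3125), dt=1.0 → body Δ=(0.1611, 0.1826, -0.3125) → world pose (0.1611, 0.1826, -0.3125)
step 2: ξ=(vx,vy,ωz)=(-0.0062, -0.0563, 0.3125), dt=0.8 → body Δ=(0.0006, -0.0452, 0.2500) → world pose (0.1478, 0.1394, -0.0625)
step 3: ξ=(vx,vy,ωz)=(0.1000, 0.1125, -0.5000), dt=0.5 → body Δ=(0.0565, 0.0494, -0.2500) → world pose (0.2073, 0.1852, -0.3125)
step 4: ξ=(vx,vy,ωz)=(0.1438, -0.0563, -0.5208), dt=1.0 → body Δ=(0.1230, -0.0903, -0.5208) → world pose (0.2966, 0.0614, -0.8333)

(0.2966, 0.0614, -0.8333)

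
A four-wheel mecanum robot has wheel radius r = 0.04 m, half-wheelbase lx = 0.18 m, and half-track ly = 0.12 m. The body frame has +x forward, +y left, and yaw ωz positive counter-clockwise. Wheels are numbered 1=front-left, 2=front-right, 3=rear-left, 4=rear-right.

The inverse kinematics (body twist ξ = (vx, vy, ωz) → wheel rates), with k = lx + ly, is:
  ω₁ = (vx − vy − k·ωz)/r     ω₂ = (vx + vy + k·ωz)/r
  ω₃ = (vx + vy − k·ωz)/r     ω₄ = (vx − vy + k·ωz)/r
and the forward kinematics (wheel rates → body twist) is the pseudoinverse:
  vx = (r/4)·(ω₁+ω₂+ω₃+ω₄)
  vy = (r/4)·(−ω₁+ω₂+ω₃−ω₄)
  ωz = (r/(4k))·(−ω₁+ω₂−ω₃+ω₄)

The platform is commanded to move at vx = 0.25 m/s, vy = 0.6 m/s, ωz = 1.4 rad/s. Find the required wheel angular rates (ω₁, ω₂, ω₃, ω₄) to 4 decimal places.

k = lx + ly = 0.18 + 0.12 = 0.3000;  k·ωz = 0.3000·1.4 = 0.4200
ω₁ (FL) = (vx − vy − k·ωz)/r = -0.7700/0.04 = -19.2500
ω₂ (FR) = (vx + vy + k·ωz)/r = 1.2700/0.04 = 31.7500
ω₃ (RL) = (vx + vy − k·ωz)/r = 0.4300/0.04 = 10.7500
ω₄ (RR) = (vx − vy + k·ωz)/r = 0.0700/0.04 = 1.7500

(-19.2500, 31.7500, 10.7500, 1.7500)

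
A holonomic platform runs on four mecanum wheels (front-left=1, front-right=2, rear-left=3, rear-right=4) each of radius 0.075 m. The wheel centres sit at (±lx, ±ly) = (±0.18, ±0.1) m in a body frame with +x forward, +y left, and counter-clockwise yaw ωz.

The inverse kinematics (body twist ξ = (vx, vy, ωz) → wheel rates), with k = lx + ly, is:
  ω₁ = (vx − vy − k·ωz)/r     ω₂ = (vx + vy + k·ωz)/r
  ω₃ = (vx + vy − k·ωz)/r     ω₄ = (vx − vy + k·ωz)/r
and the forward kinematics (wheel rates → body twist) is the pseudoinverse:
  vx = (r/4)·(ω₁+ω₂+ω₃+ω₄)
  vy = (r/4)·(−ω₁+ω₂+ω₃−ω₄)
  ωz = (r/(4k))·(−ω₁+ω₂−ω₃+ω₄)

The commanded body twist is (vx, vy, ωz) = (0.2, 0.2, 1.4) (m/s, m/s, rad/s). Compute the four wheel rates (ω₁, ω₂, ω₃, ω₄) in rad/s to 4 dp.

k = lx + ly = 0.18 + 0.1 = 0.2800;  k·ωz = 0.2800·1.4 = 0.3920
ω₁ (FL) = (vx − vy − k·ωz)/r = -0.3920/0.075 = -5.2267
ω₂ (FR) = (vx + vy + k·ωz)/r = 0.7920/0.075 = 10.5600
ω₃ (RL) = (vx + vy − k·ωz)/r = 0.0080/0.075 = 0.1067
ω₄ (RR) = (vx − vy + k·ωz)/r = 0.3920/0.075 = 5.2267

(-5.2267, 10.5600, 0.1067, 5.2267)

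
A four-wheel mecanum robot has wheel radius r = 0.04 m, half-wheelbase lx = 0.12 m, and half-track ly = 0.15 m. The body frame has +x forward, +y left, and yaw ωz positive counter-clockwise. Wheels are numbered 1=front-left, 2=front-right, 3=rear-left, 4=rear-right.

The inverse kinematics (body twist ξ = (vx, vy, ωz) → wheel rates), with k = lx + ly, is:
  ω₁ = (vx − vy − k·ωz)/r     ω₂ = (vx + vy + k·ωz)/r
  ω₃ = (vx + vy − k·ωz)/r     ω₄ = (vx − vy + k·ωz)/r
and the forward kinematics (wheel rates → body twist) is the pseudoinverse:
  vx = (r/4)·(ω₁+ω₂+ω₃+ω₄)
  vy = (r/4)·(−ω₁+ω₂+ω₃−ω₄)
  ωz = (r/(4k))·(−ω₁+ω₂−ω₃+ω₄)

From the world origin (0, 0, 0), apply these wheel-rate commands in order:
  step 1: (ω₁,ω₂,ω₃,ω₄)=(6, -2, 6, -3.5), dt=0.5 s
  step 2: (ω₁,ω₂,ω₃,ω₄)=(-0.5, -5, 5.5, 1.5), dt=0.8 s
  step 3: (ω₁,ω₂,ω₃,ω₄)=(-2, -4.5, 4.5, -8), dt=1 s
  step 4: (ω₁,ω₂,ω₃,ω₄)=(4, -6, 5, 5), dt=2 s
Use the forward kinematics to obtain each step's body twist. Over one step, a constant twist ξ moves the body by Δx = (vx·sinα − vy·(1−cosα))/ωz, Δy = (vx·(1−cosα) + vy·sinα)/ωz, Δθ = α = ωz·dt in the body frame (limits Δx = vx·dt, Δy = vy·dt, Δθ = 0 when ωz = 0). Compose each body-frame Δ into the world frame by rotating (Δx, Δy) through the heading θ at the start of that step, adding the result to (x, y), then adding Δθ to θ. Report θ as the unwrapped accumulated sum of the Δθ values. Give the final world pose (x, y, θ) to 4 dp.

(-0.1325, -0.0368, -1.8722)

step 1: ξ=(vx,vy,ωz)=(0.0650, 0.0150, -0.6481), dt=0.5 → body Δ=(0.0331, 0.0021, -0.3241) → world pose (0.0331, 0.0021, -0.3241)
step 2: ξ=(vx,vy,ωz)=(0.0150, -0.0050, -0.3148), dt=0.8 → body Δ=(0.0114, -0.0055, -0.2519) → world pose (0.0422, -0.0066, -0.5759)
step 3: ξ=(vx,vy,ωz)=(-0.1000, 0.1000, -0.5556), dt=1.0 → body Δ=(-0.0679, 0.1220, -0.5556) → world pose (0.0517, 0.1326, -1.1315)
step 4: ξ=(vx,vy,ωz)=(0.0800, -0.1000, -0.3704), dt=2.0 → body Δ=(0.0750, -0.2388, -0.7407) → world pose (-0.1325, -0.0368, -1.8722)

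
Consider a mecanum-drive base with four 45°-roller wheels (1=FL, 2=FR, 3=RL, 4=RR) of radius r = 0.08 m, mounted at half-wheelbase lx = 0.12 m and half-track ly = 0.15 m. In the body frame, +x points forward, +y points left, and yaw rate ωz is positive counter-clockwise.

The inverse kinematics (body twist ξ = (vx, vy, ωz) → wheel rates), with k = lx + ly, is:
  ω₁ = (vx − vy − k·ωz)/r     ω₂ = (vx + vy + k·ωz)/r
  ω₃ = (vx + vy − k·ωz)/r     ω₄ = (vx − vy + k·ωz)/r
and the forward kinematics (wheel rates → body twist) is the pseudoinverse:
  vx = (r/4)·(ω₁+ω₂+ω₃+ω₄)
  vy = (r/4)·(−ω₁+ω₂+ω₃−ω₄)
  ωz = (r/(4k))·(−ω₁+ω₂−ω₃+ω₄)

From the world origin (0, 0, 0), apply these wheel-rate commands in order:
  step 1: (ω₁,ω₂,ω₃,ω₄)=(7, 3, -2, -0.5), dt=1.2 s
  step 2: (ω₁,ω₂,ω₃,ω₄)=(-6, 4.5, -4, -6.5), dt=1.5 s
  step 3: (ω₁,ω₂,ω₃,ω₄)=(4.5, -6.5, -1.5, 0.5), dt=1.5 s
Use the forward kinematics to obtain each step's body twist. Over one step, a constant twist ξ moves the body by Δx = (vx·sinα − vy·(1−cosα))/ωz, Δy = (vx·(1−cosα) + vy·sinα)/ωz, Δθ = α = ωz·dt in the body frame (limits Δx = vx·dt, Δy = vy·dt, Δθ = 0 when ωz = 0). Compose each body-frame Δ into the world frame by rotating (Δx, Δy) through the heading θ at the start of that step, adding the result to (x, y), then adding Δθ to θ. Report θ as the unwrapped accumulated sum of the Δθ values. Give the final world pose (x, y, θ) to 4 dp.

(-0.2820, -0.2427, -0.3333)

step 1: ξ=(vx,vy,ωz)=(0.1500, -0.1100, -0.1852), dt=1.2 → body Δ=(0.1639, -0.1508, -0.2222) → world pose (0.1639, -0.1508, -0.2222)
step 2: ξ=(vx,vy,ωz)=(-0.2400, 0.2600, 0.5926), dt=1.5 → body Δ=(-0.4766, 0.1909, 0.8889) → world pose (-0.2589, 0.1404, 0.6667)
step 3: ξ=(vx,vy,ωz)=(-0.0600, -0.2600, -0.6667), dt=1.5 → body Δ=(-0.2550, -0.2868, -1.0000) → world pose (-0.2820, -0.2427, -0.3333)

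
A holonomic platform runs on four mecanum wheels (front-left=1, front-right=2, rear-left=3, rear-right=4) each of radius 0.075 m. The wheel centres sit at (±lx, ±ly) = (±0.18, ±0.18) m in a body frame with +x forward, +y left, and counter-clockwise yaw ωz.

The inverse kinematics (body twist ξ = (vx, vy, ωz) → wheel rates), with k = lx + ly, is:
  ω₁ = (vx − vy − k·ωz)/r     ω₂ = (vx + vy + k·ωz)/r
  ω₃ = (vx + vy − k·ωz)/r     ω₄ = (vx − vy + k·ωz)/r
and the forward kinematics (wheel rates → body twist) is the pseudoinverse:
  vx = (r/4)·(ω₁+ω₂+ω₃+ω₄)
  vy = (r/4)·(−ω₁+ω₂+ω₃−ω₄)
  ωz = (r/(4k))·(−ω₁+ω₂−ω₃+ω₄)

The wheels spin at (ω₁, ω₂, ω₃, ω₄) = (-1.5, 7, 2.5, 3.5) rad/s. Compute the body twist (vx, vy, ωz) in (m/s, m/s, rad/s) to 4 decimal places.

(0.2156, 0.1406, 0.4948)

k = lx + ly = 0.18 + 0.18 = 0.3600
ω₁+ω₂+ω₃+ω₄ = 11.5000  →  vx = (0.075/4)·11.5000 = 0.2156
−ω₁+ω₂+ω₃−ω₄ = 7.5000  →  vy = (0.075/4)·7.5000 = 0.1406
−ω₁+ω₂−ω₃+ω₄ = 9.5000  →  ωz = (0.075/1.4400)·9.5000 = 0.4948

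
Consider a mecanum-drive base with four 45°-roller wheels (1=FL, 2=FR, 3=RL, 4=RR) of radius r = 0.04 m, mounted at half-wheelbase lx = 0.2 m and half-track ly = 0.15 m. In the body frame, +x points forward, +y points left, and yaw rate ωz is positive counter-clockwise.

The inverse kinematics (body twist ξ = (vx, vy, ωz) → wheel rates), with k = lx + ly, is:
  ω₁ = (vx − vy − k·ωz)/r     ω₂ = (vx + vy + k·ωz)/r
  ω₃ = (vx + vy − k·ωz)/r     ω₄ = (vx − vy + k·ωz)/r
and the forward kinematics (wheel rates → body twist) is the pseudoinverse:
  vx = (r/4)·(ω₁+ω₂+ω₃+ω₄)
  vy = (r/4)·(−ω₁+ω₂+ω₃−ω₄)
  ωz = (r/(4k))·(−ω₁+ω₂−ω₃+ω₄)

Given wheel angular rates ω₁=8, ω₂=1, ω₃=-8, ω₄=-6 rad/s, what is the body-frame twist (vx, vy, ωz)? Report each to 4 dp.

(-0.0500, -0.0900, -0.1429)

k = lx + ly = 0.2 + 0.15 = 0.3500
ω₁+ω₂+ω₃+ω₄ = -5.0000  →  vx = (0.04/4)·-5.0000 = -0.0500
−ω₁+ω₂+ω₃−ω₄ = -9.0000  →  vy = (0.04/4)·-9.0000 = -0.0900
−ω₁+ω₂−ω₃+ω₄ = -5.0000  →  ωz = (0.04/1.4000)·-5.0000 = -0.1429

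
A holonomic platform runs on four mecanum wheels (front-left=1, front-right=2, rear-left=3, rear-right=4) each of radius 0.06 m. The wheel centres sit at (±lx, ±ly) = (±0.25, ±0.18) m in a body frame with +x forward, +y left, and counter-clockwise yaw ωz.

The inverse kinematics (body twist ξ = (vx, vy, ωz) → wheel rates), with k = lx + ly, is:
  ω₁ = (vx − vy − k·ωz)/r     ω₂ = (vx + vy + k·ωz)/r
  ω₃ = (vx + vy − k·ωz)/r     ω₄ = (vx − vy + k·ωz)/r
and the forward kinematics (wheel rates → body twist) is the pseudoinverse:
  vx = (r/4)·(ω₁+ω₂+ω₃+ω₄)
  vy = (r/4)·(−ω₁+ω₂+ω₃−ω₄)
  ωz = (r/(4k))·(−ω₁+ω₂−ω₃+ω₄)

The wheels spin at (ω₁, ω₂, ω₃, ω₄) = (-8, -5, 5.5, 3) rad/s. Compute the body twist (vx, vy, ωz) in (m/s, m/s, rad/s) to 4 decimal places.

k = lx + ly = 0.25 + 0.18 = 0.4300
ω₁+ω₂+ω₃+ω₄ = -4.5000  →  vx = (0.06/4)·-4.5000 = -0.0675
−ω₁+ω₂+ω₃−ω₄ = 5.5000  →  vy = (0.06/4)·5.5000 = 0.0825
−ω₁+ω₂−ω₃+ω₄ = 0.5000  →  ωz = (0.06/1.7200)·0.5000 = 0.0174

(-0.0675, 0.0825, 0.0174)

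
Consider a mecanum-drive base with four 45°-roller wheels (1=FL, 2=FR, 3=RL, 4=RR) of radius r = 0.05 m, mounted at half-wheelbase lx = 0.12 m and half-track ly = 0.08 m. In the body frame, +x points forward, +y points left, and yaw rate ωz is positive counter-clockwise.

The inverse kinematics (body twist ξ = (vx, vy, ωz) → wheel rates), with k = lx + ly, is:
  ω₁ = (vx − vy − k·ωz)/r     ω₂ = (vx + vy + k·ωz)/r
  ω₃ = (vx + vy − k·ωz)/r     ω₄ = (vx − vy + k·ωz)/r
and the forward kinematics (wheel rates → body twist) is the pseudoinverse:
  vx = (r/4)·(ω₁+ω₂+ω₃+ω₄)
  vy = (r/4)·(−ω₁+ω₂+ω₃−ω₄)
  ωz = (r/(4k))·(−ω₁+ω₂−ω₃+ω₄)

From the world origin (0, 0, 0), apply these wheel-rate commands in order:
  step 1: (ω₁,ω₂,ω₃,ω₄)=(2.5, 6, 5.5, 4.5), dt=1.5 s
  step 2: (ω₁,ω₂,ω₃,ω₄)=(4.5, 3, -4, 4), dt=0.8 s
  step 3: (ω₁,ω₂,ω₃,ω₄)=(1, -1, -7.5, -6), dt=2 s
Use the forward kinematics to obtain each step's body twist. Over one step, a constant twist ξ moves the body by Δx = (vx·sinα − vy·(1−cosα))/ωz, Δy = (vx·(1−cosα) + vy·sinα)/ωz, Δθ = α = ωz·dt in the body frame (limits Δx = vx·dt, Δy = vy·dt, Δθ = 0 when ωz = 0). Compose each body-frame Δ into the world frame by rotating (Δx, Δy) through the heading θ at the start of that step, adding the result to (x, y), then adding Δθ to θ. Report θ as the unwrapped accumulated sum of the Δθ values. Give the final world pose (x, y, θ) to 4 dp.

step 1: ξ=(vx,vy,ωz)=(0.2313, 0.0563, 0.1562), dt=1.5 → body Δ=(0.3339, 0.1241, 0.2344) → world pose (0.3339, 0.1241, 0.2344)
step 2: ξ=(vx,vy,ωz)=(0.0938, -0.1187, 0.4062), dt=0.8 → body Δ=(0.0890, -0.0813, 0.3250) → world pose (0.4393, 0.0657, 0.5594)
step 3: ξ=(vx,vy,ωz)=(-0.1688, -0.0437, -0.0312), dt=2.0 → body Δ=(-0.3400, -0.0769, -0.0625) → world pose (0.1919, -0.1799, 0.4969)

(0.1919, -0.1799, 0.4969)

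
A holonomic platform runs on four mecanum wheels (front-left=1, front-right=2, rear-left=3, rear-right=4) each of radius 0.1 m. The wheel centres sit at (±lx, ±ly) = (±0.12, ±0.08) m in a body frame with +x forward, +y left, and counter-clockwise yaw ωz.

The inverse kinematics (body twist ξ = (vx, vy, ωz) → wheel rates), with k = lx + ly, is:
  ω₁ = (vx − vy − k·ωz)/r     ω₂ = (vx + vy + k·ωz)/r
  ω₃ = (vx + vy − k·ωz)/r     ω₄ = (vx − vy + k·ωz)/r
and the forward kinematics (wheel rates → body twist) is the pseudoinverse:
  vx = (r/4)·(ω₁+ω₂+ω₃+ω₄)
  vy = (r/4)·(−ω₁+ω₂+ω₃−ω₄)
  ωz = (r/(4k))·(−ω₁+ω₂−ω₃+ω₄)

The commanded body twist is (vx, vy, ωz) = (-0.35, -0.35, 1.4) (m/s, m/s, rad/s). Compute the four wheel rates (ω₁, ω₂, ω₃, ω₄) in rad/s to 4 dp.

(-2.8000, -4.2000, -9.8000, 2.8000)

k = lx + ly = 0.12 + 0.08 = 0.2000;  k·ωz = 0.2000·1.4 = 0.2800
ω₁ (FL) = (vx − vy − k·ωz)/r = -0.2800/0.1 = -2.8000
ω₂ (FR) = (vx + vy + k·ωz)/r = -0.4200/0.1 = -4.2000
ω₃ (RL) = (vx + vy − k·ωz)/r = -0.9800/0.1 = -9.8000
ω₄ (RR) = (vx − vy + k·ωz)/r = 0.2800/0.1 = 2.8000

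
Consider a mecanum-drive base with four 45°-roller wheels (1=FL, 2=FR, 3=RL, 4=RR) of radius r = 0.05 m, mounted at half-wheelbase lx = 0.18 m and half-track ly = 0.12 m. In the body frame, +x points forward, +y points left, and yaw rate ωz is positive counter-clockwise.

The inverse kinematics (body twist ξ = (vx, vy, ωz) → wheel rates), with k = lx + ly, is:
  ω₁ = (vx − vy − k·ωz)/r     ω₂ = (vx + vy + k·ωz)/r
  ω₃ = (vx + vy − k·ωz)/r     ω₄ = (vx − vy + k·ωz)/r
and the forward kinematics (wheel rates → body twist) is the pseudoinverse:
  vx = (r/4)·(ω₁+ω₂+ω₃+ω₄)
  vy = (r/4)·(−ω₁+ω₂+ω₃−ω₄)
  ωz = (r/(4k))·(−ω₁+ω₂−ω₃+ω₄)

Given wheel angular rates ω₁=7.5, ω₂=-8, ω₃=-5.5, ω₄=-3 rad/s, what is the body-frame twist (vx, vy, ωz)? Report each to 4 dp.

(-0.1125, -0.2250, -0.5417)

k = lx + ly = 0.18 + 0.12 = 0.3000
ω₁+ω₂+ω₃+ω₄ = -9.0000  →  vx = (0.05/4)·-9.0000 = -0.1125
−ω₁+ω₂+ω₃−ω₄ = -18.0000  →  vy = (0.05/4)·-18.0000 = -0.2250
−ω₁+ω₂−ω₃+ω₄ = -13.0000  →  ωz = (0.05/1.2000)·-13.0000 = -0.5417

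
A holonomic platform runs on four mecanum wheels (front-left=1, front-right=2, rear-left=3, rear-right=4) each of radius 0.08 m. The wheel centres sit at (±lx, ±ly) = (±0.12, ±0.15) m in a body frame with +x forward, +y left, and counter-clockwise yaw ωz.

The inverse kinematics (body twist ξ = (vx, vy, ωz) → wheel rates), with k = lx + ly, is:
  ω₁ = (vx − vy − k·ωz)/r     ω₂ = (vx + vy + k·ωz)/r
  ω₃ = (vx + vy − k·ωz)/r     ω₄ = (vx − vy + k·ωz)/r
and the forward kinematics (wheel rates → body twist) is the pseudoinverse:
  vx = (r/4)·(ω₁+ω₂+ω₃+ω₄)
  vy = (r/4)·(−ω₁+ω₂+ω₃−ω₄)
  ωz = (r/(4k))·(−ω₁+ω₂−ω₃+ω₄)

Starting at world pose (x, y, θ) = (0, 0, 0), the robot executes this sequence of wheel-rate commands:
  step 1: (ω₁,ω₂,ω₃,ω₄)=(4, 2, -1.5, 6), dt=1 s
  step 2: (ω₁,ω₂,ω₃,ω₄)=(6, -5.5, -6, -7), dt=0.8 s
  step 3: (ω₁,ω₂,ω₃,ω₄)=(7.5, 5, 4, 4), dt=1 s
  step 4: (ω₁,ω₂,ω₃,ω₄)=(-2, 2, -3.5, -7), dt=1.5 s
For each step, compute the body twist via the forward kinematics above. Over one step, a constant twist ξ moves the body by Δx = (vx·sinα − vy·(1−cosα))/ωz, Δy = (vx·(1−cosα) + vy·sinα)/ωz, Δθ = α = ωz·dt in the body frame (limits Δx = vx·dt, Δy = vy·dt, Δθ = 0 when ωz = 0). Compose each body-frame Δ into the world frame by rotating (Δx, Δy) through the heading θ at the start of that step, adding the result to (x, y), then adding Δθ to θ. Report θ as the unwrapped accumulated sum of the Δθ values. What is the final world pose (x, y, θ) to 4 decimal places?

step 1: ξ=(vx,vy,ωz)=(0.2100, -0.1900, 0.4074), dt=1.0 → body Δ=(0.2424, -0.1426, 0.4074) → world pose (0.2424, -0.1426, 0.4074)
step 2: ξ=(vx,vy,ωz)=(-0.2500, -0.2100, -0.9259), dt=0.8 → body Δ=(-0.2416, -0.0823, -0.7407) → world pose (0.0532, -0.3139, -0.3333)
step 3: ξ=(vx,vy,ωz)=(0.4100, -0.0500, -0.1852), dt=1.0 → body Δ=(0.4030, -0.0876, -0.1852) → world pose (0.4054, -0.5285, -0.5185)
step 4: ξ=(vx,vy,ωz)=(-0.2100, 0.1500, 0.0370), dt=1.5 → body Δ=(-0.3211, 0.2161, 0.0556) → world pose (0.2336, -0.1817, -0.4630)

(0.2336, -0.1817, -0.4630)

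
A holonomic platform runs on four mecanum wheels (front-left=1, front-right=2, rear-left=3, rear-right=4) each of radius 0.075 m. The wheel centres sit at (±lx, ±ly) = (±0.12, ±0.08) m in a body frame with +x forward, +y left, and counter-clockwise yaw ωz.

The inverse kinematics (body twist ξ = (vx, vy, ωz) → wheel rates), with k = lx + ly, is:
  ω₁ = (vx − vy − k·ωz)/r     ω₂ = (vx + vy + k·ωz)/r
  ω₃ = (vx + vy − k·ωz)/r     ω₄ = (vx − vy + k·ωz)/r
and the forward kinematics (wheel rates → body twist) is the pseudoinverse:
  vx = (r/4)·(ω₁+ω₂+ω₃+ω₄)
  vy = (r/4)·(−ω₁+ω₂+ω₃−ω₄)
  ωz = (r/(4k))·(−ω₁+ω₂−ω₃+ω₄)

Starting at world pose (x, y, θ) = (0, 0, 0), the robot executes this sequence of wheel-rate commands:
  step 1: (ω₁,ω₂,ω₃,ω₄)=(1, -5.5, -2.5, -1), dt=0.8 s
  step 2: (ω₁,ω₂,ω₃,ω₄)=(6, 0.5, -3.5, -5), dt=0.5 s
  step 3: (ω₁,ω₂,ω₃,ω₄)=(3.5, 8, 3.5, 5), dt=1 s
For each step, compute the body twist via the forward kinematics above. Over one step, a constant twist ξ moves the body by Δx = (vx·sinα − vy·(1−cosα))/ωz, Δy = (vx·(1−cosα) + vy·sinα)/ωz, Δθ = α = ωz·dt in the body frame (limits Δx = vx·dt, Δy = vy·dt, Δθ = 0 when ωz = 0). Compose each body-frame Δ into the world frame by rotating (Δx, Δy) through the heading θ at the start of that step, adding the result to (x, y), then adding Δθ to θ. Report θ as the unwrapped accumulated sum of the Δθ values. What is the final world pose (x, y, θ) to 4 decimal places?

(0.1857, -0.2183, -0.1406)

step 1: ξ=(vx,vy,ωz)=(-0.1500, -0.1500, -0.4687), dt=0.8 → body Δ=(-0.1394, -0.0950, -0.3750) → world pose (-0.1394, -0.0950, -0.3750)
step 2: ξ=(vx,vy,ωz)=(-0.0375, -0.0750, -0.6562), dt=0.5 → body Δ=(-0.0245, -0.0338, -0.3281) → world pose (-0.1746, -0.1174, -0.7031)
step 3: ξ=(vx,vy,ωz)=(0.3750, 0.0562, 0.5625), dt=1.0 → body Δ=(0.3401, 0.1560, 0.5625) → world pose (0.1857, -0.2183, -0.1406)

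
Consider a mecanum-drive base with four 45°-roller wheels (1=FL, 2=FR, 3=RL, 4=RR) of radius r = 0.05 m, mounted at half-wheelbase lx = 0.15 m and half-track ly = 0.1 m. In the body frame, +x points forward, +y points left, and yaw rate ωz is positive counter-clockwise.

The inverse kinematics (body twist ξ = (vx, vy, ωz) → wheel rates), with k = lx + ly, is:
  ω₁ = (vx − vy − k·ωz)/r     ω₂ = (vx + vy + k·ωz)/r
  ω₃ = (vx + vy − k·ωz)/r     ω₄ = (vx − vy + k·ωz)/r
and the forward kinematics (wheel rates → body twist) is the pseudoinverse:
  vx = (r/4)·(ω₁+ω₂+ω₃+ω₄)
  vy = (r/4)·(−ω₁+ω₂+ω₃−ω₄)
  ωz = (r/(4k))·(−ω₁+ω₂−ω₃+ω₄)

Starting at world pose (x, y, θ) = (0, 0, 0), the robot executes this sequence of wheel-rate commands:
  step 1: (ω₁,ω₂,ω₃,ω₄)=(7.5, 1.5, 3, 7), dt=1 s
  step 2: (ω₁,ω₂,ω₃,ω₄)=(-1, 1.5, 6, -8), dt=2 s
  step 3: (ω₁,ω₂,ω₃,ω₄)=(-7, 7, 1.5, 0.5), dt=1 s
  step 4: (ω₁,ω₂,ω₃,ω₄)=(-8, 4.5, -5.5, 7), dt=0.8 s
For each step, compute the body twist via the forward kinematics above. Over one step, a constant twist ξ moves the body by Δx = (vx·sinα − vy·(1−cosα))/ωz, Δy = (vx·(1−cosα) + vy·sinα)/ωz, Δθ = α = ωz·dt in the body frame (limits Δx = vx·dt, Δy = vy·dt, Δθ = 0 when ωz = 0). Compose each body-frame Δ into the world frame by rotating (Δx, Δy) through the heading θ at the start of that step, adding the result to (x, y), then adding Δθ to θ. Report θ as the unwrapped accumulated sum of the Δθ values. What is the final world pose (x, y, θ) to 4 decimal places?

step 1: ξ=(vx,vy,ωz)=(0.2375, -0.1250, -0.1000), dt=1.0 → body Δ=(0.2309, -0.1367, -0.1000) → world pose (0.2309, -0.1367, -0.1000)
step 2: ξ=(vx,vy,ωz)=(-0.0187, 0.2063, -0.5750), dt=2.0 → body Δ=(0.1824, 0.3467, -1.1500) → world pose (0.4470, 0.1901, -1.2500)
step 3: ξ=(vx,vy,ωz)=(0.0250, 0.1875, 0.6500), dt=1.0 → body Δ=(-0.0355, 0.1824, 0.6500) → world pose (0.6089, 0.2813, -0.6000)
step 4: ξ=(vx,vy,ωz)=(-0.0250, 0.0000, 1.2500), dt=0.8 → body Δ=(-0.0168, -0.0092, 1.0000) → world pose (0.5898, 0.2833, 0.4000)

(0.5898, 0.2833, 0.4000)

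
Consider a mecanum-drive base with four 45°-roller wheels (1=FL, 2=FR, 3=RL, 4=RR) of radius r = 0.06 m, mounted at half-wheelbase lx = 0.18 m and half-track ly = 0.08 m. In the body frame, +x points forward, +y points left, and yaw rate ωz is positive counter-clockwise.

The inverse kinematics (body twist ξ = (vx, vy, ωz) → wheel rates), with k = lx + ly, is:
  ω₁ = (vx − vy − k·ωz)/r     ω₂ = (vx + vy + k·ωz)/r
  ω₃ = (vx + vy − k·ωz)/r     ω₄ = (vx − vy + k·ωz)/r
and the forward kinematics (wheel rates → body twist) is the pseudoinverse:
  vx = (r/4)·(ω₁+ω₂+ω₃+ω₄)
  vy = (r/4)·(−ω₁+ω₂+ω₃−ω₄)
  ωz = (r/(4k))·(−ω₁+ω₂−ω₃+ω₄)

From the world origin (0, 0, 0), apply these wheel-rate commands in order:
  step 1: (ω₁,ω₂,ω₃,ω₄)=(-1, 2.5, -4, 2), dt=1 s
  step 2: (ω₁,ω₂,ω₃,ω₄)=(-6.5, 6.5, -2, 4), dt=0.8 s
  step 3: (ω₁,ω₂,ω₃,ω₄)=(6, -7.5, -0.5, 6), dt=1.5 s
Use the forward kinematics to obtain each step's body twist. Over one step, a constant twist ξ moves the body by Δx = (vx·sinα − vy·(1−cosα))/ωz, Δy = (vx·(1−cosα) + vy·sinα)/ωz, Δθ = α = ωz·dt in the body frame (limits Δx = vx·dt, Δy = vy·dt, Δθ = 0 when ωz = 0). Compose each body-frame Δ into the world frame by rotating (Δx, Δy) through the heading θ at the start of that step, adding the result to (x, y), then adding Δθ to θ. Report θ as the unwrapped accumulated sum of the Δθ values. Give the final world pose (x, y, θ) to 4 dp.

(0.3856, -0.0858, 0.8192)

step 1: ξ=(vx,vy,ωz)=(-0.0075, -0.0375, 0.5481), dt=1.0 → body Δ=(0.0029, -0.0377, 0.5481) → world pose (0.0029, -0.0377, 0.5481)
step 2: ξ=(vx,vy,ωz)=(0.0300, 0.1050, 1.0962), dt=0.8 → body Δ=(-0.0135, 0.0835, 0.8769) → world pose (-0.0521, 0.0266, 1.4250)
step 3: ξ=(vx,vy,ωz)=(0.0600, -0.3000, -0.4038), dt=1.5 → body Δ=(-0.0476, -0.4494, -0.6058) → world pose (0.3856, -0.0858, 0.8192)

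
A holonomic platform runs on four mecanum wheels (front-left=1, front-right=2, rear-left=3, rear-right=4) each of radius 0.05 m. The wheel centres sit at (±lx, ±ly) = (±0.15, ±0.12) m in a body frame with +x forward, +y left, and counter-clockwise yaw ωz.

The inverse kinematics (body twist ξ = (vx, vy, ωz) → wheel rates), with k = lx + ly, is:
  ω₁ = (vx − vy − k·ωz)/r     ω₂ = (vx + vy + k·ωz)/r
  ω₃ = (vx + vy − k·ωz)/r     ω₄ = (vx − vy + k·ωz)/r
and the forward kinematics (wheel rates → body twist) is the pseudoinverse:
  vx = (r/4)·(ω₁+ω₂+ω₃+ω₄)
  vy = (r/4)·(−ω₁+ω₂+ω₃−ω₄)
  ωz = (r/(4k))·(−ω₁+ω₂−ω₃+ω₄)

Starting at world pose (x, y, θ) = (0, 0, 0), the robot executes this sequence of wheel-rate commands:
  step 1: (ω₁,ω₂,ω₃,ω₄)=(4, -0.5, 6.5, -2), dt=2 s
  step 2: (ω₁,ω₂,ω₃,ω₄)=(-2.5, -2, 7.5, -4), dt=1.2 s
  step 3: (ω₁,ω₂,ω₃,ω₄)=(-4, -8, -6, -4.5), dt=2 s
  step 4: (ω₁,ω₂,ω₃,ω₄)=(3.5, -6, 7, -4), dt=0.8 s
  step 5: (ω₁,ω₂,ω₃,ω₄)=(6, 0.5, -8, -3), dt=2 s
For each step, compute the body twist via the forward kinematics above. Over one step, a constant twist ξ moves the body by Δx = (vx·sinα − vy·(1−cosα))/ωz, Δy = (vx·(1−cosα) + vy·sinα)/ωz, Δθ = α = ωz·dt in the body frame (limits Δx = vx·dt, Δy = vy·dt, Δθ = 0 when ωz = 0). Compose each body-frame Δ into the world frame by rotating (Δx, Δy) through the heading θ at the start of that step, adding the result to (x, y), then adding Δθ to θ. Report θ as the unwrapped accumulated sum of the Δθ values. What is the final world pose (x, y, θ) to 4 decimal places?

(0.4856, 0.8404, -2.8519)

step 1: ξ=(vx,vy,ωz)=(0.1000, 0.0500, -0.6019), dt=2.0 → body Δ=(0.2083, -0.0290, -1.2037) → world pose (0.2083, -0.0290, -1.2037)
step 2: ξ=(vx,vy,ωz)=(-0.0125, 0.1500, -0.5093), dt=1.2 → body Δ=(0.0392, 0.1734, -0.6111) → world pose (0.3843, -0.0033, -1.8148)
step 3: ξ=(vx,vy,ωz)=(-0.2812, -0.0688, -0.1157), dt=2.0 → body Δ=(-0.5733, -0.0715, -0.2315) → world pose (0.4535, 0.5703, -2.0463)
step 4: ξ=(vx,vy,ωz)=(0.0062, 0.0187, -0.9491), dt=0.8 → body Δ=(0.0100, 0.0118, -0.7593) → world pose (0.4594, 0.5560, -2.8056)
step 5: ξ=(vx,vy,ωz)=(-0.0563, -0.1313, -0.0231), dt=2.0 → body Δ=(-0.1185, -0.2598, -0.0463) → world pose (0.4856, 0.8404, -2.8519)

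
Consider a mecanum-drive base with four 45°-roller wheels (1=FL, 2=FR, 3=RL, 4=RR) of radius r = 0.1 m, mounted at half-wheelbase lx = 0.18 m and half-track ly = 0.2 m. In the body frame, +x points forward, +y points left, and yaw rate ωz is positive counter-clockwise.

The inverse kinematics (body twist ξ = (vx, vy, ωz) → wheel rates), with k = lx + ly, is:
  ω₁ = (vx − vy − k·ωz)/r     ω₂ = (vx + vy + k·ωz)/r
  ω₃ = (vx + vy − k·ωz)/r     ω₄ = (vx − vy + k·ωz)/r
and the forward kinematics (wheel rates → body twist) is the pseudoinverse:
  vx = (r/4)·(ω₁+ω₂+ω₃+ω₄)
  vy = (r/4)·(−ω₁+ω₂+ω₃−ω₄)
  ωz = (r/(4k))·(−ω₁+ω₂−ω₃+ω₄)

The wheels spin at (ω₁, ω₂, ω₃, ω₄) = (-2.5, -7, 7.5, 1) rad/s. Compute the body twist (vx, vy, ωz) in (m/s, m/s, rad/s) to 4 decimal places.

k = lx + ly = 0.18 + 0.2 = 0.3800
ω₁+ω₂+ω₃+ω₄ = -1.0000  →  vx = (0.1/4)·-1.0000 = -0.0250
−ω₁+ω₂+ω₃−ω₄ = 2.0000  →  vy = (0.1/4)·2.0000 = 0.0500
−ω₁+ω₂−ω₃+ω₄ = -11.0000  →  ωz = (0.1/1.5200)·-11.0000 = -0.7237

(-0.0250, 0.0500, -0.7237)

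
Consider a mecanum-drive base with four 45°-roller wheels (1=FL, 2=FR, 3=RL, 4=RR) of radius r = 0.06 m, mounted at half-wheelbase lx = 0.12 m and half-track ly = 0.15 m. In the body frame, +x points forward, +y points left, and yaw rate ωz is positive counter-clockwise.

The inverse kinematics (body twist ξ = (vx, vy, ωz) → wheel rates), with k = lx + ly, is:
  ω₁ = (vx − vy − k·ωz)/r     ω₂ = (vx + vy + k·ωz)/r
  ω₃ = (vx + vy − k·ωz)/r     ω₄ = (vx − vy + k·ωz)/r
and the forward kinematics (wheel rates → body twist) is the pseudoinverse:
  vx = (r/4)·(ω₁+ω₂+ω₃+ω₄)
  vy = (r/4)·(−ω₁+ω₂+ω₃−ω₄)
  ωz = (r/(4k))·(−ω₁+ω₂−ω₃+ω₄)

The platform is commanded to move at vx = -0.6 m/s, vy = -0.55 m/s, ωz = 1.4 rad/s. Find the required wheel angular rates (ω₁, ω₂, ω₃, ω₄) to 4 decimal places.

k = lx + ly = 0.12 + 0.15 = 0.2700;  k·ωz = 0.2700·1.4 = 0.3780
ω₁ (FL) = (vx − vy − k·ωz)/r = -0.4280/0.06 = -7.1333
ω₂ (FR) = (vx + vy + k·ωz)/r = -0.7720/0.06 = -12.8667
ω₃ (RL) = (vx + vy − k·ωz)/r = -1.5280/0.06 = -25.4667
ω₄ (RR) = (vx − vy + k·ωz)/r = 0.3280/0.06 = 5.4667

(-7.1333, -12.8667, -25.4667, 5.4667)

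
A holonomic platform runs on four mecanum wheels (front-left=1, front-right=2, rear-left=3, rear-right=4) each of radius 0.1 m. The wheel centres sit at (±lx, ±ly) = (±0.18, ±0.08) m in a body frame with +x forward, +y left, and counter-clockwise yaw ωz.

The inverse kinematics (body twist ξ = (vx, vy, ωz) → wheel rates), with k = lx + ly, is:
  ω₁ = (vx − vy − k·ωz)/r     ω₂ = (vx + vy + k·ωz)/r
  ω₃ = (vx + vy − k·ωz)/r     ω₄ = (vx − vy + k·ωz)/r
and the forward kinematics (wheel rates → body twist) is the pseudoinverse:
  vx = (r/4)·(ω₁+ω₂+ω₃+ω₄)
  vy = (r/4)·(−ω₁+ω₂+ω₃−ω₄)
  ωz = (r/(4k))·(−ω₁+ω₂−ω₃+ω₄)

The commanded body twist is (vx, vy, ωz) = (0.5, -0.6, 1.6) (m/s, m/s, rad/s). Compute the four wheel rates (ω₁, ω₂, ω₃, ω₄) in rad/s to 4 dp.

k = lx + ly = 0.18 + 0.08 = 0.2600;  k·ωz = 0.2600·1.6 = 0.4160
ω₁ (FL) = (vx − vy − k·ωz)/r = 0.6840/0.1 = 6.8400
ω₂ (FR) = (vx + vy + k·ωz)/r = 0.3160/0.1 = 3.1600
ω₃ (RL) = (vx + vy − k·ωz)/r = -0.5160/0.1 = -5.1600
ω₄ (RR) = (vx − vy + k·ωz)/r = 1.5160/0.1 = 15.1600

(6.8400, 3.1600, -5.1600, 15.1600)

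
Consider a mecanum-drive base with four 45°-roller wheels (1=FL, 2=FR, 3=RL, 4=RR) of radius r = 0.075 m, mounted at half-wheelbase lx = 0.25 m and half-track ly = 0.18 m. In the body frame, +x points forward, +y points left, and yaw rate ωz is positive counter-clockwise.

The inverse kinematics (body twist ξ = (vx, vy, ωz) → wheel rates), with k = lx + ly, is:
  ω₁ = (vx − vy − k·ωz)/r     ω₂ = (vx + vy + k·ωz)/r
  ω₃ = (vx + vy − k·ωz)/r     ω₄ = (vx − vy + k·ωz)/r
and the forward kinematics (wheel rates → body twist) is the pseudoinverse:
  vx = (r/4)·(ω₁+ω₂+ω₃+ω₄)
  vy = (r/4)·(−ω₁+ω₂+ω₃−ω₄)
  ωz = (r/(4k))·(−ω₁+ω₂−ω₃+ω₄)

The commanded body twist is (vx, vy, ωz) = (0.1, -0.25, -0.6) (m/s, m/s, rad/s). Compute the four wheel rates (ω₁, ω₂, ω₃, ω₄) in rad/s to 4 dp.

(8.1067, -5.4400, 1.4400, 1.2267)

k = lx + ly = 0.25 + 0.18 = 0.4300;  k·ωz = 0.4300·-0.6 = -0.2580
ω₁ (FL) = (vx − vy − k·ωz)/r = 0.6080/0.075 = 8.1067
ω₂ (FR) = (vx + vy + k·ωz)/r = -0.4080/0.075 = -5.4400
ω₃ (RL) = (vx + vy − k·ωz)/r = 0.1080/0.075 = 1.4400
ω₄ (RR) = (vx − vy + k·ωz)/r = 0.0920/0.075 = 1.2267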